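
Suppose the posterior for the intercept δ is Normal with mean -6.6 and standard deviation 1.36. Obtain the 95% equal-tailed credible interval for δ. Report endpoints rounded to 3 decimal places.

The posterior is symmetric, so the 95% equal-tailed interval is δ = -6.6 ± z·1.36 with z = 1.960.
Half-width: 1.960 × 1.36 = 2.666.
-6.6 − 2.666 = -9.266; -6.6 + 2.666 = -3.934.

[-9.266, -3.934]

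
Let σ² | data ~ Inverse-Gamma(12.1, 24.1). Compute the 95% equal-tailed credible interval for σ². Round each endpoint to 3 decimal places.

Inverse-Gamma(12.1, 24.1) quantiles: F⁻¹(0.025) and F⁻¹(0.975).
Equivalently, 1/σ² ~ Gamma(12.1, rate = 24.1); invert its 0.975 and 0.025 quantiles.
Posterior mean ≈ 2.171, SD ≈ 0.683; a Normal approximation gives roughly [0.832, 3.510].
Exact: lower = 1.217; upper = 3.842.

[1.217, 3.842]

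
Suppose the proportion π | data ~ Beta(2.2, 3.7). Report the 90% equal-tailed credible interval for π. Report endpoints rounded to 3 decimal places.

[0.098, 0.700]

Posterior: Beta(2.2, 3.7).
Equal-tailed 90% interval: the 0.05 and 0.95 quantiles of Beta(2.2, 3.7).
Posterior mean ≈ 0.373, SD ≈ 0.184; a Normal approximation gives roughly [0.070, 0.676].
Exact: F⁻¹(0.05) = 0.098; F⁻¹(0.95) = 0.700.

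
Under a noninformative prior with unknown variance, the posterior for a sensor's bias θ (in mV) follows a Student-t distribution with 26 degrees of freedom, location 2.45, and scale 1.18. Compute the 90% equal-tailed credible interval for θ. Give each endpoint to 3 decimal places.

The t_26 distribution is symmetric; the 90% interval is 2.45 ± t·1.18 with t_{0.95,26} = 1.706.
Half-width: 1.706 × 1.18 = 2.013.
2.45 − 2.013 = 0.437; 2.45 + 2.013 = 4.463.

[0.437, 4.463]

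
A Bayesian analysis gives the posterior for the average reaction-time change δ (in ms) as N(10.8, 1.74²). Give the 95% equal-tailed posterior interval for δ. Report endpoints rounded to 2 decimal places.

[7.39, 14.21]

The posterior is symmetric, so the 95% equal-tailed interval is δ = 10.8 ± z·1.74 with z = 1.960.
Half-width: 1.960 × 1.74 = 3.41.
10.8 − 3.41 = 7.39; 10.8 + 3.41 = 14.21.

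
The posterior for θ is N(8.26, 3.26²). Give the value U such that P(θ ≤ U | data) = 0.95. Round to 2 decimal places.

Need U with P(θ ≤ U) = 0.95: U = 8.26 + z_{0.05}·3.26.
z = 1.645; U = 8.26 + 1.645 × 3.26 = 13.62.

13.62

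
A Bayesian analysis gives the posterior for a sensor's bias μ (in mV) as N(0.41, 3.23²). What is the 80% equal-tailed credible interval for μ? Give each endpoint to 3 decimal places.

The posterior is symmetric, so the 80% equal-tailed interval is μ = 0.41 ± z·3.23 with z = 1.282.
Half-width: 1.282 × 3.23 = 4.139.
0.41 − 4.139 = -3.729; 0.41 + 4.139 = 4.549.

[-3.729, 4.549]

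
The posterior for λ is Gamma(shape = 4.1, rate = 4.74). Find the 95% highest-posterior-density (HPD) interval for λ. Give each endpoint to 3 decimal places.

[0.160, 1.709]

The posterior is unimodal and skewed, so the HPD interval has equal density at both endpoints and is the shortest 95% interval.
Solving f(0.160) = f(1.709) with F(1.709) − F(0.160) = 0.95 gives [0.160, 1.709].
For comparison, the equal-tailed interval is [0.241, 1.881]; the HPD is narrower and shifted toward the mode.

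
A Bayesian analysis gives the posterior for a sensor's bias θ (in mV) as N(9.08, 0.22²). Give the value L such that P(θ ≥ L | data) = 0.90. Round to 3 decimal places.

Need L with P(θ ≥ L) = 0.90: L = 9.08 − z_{0.1}·0.22.
z = 1.282; L = 9.08 − 1.282 × 0.22 = 8.798.

8.798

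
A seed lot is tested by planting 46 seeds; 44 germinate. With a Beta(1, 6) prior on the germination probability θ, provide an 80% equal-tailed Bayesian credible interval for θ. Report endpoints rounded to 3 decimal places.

Posterior: Beta(1+44, 6+2) = Beta(45, 8).
Equal-tailed 80% interval: the 0.1 and 0.9 quantiles of Beta(45, 8).
Posterior mean ≈ 0.849, SD ≈ 0.049; a Normal approximation gives roughly [0.787, 0.911].
Exact: F⁻¹(0.1) = 0.784; F⁻¹(0.9) = 0.908.

[0.784, 0.908]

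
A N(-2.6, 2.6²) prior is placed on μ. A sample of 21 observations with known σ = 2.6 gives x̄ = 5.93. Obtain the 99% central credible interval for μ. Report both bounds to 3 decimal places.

Posterior precision = 1/2.6² + 21/2.6² = 0.1479 + 3.1065 = 3.2544, so posterior SD = 0.5543.
Posterior mean = (-2.6/2.6² + 21·5.93/2.6²) / 3.2544 = 5.5423.
Interval: 5.5423 ± 2.576 × 0.5543 → [4.114, 6.970].

[4.114, 6.970]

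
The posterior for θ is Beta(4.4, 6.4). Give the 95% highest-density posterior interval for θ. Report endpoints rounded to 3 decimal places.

The posterior is unimodal and skewed, so the HPD interval has equal density at both endpoints and is the shortest 95% interval.
Solving f(0.139) = f(0.684) with F(0.684) − F(0.139) = 0.95 gives [0.139, 0.684].
For comparison, the equal-tailed interval is [0.150, 0.697]; the HPD is narrower and shifted toward the mode.

[0.139, 0.684]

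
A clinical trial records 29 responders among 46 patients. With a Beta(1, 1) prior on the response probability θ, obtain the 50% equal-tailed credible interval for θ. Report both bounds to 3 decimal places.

[0.579, 0.673]

Posterior: Beta(1+29, 1+17) = Beta(30, 18).
Equal-tailed 50% interval: the 0.25 and 0.75 quantiles of Beta(30, 18).
Posterior mean ≈ 0.625, SD ≈ 0.069; a Normal approximation gives roughly [0.578, 0.672].
Exact: F⁻¹(0.25) = 0.579; F⁻¹(0.75) = 0.673.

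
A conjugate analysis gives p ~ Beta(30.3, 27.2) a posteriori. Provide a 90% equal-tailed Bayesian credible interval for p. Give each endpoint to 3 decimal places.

[0.419, 0.634]

Posterior: Beta(30.3, 27.2).
Equal-tailed 90% interval: the 0.05 and 0.95 quantiles of Beta(30.3, 27.2).
Posterior mean ≈ 0.527, SD ≈ 0.065; a Normal approximation gives roughly [0.420, 0.634].
Exact: F⁻¹(0.05) = 0.419; F⁻¹(0.95) = 0.634.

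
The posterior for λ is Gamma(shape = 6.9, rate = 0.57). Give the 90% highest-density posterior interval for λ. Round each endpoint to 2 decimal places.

The posterior is unimodal and skewed, so the HPD interval has equal density at both endpoints and is the shortest 90% interval.
Solving f(4.77) = f(19.17) with F(19.17) − F(4.77) = 0.90 gives [4.77, 19.17].
For comparison, the equal-tailed interval is [5.64, 20.54]; the HPD is narrower and shifted toward the mode.

[4.77, 19.17]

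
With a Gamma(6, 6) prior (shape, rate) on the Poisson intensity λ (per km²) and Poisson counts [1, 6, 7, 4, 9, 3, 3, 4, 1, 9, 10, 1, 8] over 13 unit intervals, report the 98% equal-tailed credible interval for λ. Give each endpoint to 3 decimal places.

Posterior: Gamma(6+66, 6+13) = Gamma(72, 19) (shape, rate).
Equal-tailed 98% interval: Gamma(72, 19) quantiles at 0.01 and 0.99.
Posterior mean ≈ 3.789, SD ≈ 0.447; a Normal approximation gives roughly [2.751, 4.828].
Exact: lower = 2.828; upper = 4.905.

[2.828, 4.905]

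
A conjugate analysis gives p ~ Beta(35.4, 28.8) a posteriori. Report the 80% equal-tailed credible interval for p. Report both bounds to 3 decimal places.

Posterior: Beta(35.4, 28.8).
Equal-tailed 80% interval: the 0.1 and 0.9 quantiles of Beta(35.4, 28.8).
Posterior mean ≈ 0.551, SD ≈ 0.062; a Normal approximation gives roughly [0.472, 0.630].
Exact: F⁻¹(0.1) = 0.472; F⁻¹(0.9) = 0.630.

[0.472, 0.630]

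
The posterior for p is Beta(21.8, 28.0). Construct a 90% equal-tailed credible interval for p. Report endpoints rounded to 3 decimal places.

Posterior: Beta(21.8, 28.0).
Equal-tailed 90% interval: the 0.05 and 0.95 quantiles of Beta(21.8, 28.0).
Posterior mean ≈ 0.438, SD ≈ 0.070; a Normal approximation gives roughly [0.323, 0.552].
Exact: F⁻¹(0.05) = 0.325; F⁻¹(0.95) = 0.554.

[0.325, 0.554]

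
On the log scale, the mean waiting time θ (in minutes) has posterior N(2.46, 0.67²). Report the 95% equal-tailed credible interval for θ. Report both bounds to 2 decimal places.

[3.15, 43.52]

On the log scale the 95% interval is 2.46 ± 1.960 × 0.67 = [1.1468, 3.7732].
Exponentiate: [e^1.1468, e^3.7732] = [3.15, 43.52].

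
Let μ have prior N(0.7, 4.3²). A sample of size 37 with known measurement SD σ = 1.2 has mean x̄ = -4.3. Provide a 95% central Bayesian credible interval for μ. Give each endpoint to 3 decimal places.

Posterior precision = 1/4.3² + 37/1.2² = 0.0541 + 25.6944 = 25.7485, so posterior SD = 0.1971.
Posterior mean = (0.7/4.3² + 37·-4.3/1.2²) / 25.7485 = -4.2895.
Interval: -4.2895 ± 1.960 × 0.1971 → [-4.676, -3.903].

[-4.676, -3.903]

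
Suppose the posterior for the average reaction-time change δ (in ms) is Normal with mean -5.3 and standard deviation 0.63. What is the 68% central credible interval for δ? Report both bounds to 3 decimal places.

[-5.927, -4.673]

The posterior is symmetric, so the 68% equal-tailed interval is δ = -5.3 ± z·0.63 with z = 0.994.
Half-width: 0.994 × 0.63 = 0.627.
-5.3 − 0.627 = -5.927; -5.3 + 0.627 = -4.673.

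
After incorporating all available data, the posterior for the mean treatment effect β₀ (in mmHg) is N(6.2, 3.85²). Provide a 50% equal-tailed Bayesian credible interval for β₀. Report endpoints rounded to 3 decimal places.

[3.603, 8.797]

The posterior is symmetric, so the 50% equal-tailed interval is β₀ = 6.2 ± z·3.85 with z = 0.674.
Half-width: 0.674 × 3.85 = 2.597.
6.2 − 2.597 = 3.603; 6.2 + 2.597 = 8.797.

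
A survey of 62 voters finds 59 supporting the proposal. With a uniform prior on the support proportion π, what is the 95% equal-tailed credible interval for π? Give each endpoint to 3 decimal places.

Posterior: Beta(1+59, 1+3) = Beta(60, 4).
Equal-tailed 95% interval: the 0.025 and 0.975 quantiles of Beta(60, 4).
Posterior mean ≈ 0.938, SD ≈ 0.030; a Normal approximation gives roughly [0.879, 0.996].
Exact: F⁻¹(0.025) = 0.867; F⁻¹(0.975) = 0.982.

[0.867, 0.982]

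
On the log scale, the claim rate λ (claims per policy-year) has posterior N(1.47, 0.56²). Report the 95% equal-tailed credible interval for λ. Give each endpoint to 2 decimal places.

On the log scale the 95% interval is 1.47 ± 1.960 × 0.56 = [0.3724, 2.5676].
Exponentiate: [e^0.3724, e^2.5676] = [1.45, 13.03].

[1.45, 13.03]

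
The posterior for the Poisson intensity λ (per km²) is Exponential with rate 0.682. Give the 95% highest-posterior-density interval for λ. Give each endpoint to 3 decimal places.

[0.000, 4.393]

The exponential density is strictly decreasing on [0, ∞), so the HPD interval is anchored at 0: [0, q] with P(λ ≤ q) = 0.95.
q = −ln(1 − 0.95) / 0.682 = 2.9957 / 0.682 = 4.393.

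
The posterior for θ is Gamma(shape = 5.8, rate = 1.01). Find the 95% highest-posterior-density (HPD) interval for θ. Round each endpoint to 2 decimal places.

[1.63, 10.48]

The posterior is unimodal and skewed, so the HPD interval has equal density at both endpoints and is the shortest 95% interval.
Solving f(1.63) = f(10.48) with F(10.48) − F(1.63) = 0.95 gives [1.63, 10.48].
For comparison, the equal-tailed interval is [2.06, 11.27]; the HPD is narrower and shifted toward the mode.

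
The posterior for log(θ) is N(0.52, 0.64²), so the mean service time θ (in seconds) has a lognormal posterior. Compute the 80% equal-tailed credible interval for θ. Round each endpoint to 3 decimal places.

[0.741, 3.820]

On the log scale the 80% interval is 0.52 ± 1.282 × 0.64 = [-0.3002, 1.3402].
Exponentiate: [e^-0.3002, e^1.3402] = [0.741, 3.820].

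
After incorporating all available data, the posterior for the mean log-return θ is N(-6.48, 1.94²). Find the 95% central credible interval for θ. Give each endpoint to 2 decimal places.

The posterior is symmetric, so the 95% equal-tailed interval is θ = -6.48 ± z·1.94 with z = 1.960.
Half-width: 1.960 × 1.94 = 3.80.
-6.48 − 3.80 = -10.28; -6.48 + 3.80 = -2.68.

[-10.28, -2.68]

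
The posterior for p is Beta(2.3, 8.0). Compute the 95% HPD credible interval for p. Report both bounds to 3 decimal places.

The posterior is unimodal and skewed, so the HPD interval has equal density at both endpoints and is the shortest 95% interval.
Solving f(0.018) = f(0.463) with F(0.463) − F(0.018) = 0.95 gives [0.018, 0.463].
For comparison, the equal-tailed interval is [0.039, 0.507]; the HPD is narrower and shifted toward the mode.

[0.018, 0.463]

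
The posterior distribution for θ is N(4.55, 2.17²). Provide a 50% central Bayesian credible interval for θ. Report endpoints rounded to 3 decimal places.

The posterior is symmetric, so the 50% equal-tailed interval is θ = 4.55 ± z·2.17 with z = 0.674.
Half-width: 0.674 × 2.17 = 1.464.
4.55 − 1.464 = 3.086; 4.55 + 1.464 = 6.014.

[3.086, 6.014]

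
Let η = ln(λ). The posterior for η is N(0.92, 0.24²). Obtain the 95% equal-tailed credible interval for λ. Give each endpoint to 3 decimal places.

[1.568, 4.016]

On the log scale the 95% interval is 0.92 ± 1.960 × 0.24 = [0.4496, 1.3904].
Exponentiate: [e^0.4496, e^1.3904] = [1.568, 4.016].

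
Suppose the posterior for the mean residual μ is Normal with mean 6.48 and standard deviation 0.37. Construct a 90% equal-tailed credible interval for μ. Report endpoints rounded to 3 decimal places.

[5.871, 7.089]

The posterior is symmetric, so the 90% equal-tailed interval is μ = 6.48 ± z·0.37 with z = 1.645.
Half-width: 1.645 × 0.37 = 0.609.
6.48 − 0.609 = 5.871; 6.48 + 0.609 = 7.089.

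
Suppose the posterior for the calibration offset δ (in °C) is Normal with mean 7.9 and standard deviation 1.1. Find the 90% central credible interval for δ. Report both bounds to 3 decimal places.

[6.091, 9.709]

The posterior is symmetric, so the 90% equal-tailed interval is δ = 7.9 ± z·1.1 with z = 1.645.
Half-width: 1.645 × 1.1 = 1.809.
7.9 − 1.809 = 6.091; 7.9 + 1.809 = 9.709.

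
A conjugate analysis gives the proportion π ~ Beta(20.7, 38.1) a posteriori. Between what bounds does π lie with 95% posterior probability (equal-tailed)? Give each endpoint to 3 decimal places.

Posterior: Beta(20.7, 38.1).
Equal-tailed 95% interval: the 0.025 and 0.975 quantiles of Beta(20.7, 38.1).
Posterior mean ≈ 0.352, SD ≈ 0.062; a Normal approximation gives roughly [0.231, 0.473].
Exact: F⁻¹(0.025) = 0.236; F⁻¹(0.975) = 0.477.

[0.236, 0.477]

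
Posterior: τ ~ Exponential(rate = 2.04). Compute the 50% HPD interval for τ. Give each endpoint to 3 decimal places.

The exponential density is strictly decreasing on [0, ∞), so the HPD interval is anchored at 0: [0, q] with P(τ ≤ q) = 0.50.
q = −ln(1 − 0.50) / 2.04 = 0.6931 / 2.04 = 0.340.

[0.000, 0.340]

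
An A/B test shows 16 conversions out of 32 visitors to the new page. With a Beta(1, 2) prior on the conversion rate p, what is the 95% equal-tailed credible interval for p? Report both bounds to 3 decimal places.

Posterior: Beta(1+16, 2+16) = Beta(17, 18).
Equal-tailed 95% interval: the 0.025 and 0.975 quantiles of Beta(17, 18).
Posterior mean ≈ 0.486, SD ≈ 0.083; a Normal approximation gives roughly [0.322, 0.649].
Exact: F⁻¹(0.025) = 0.324; F⁻¹(0.975) = 0.649.

[0.324, 0.649]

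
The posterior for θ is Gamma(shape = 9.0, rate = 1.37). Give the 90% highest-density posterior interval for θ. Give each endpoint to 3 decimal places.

The posterior is unimodal and skewed, so the HPD interval has equal density at both endpoints and is the shortest 90% interval.
Solving f(3.045) = f(9.973) with F(9.973) − F(3.045) = 0.90 gives [3.045, 9.973].
For comparison, the equal-tailed interval is [3.427, 10.536]; the HPD is narrower and shifted toward the mode.

[3.045, 9.973]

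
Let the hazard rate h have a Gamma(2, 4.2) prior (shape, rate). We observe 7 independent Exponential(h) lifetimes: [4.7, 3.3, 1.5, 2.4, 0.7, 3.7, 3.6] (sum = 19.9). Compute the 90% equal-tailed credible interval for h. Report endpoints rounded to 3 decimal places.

[0.195, 0.599]

Posterior: Gamma(2+7, 4.2+19.9) = Gamma(9, 24.1) (shape, rate).
Equal-tailed 90% interval: Gamma(9, 24.1) quantiles at 0.05 and 0.95.
Posterior mean ≈ 0.373, SD ≈ 0.124; a Normal approximation gives roughly [0.169, 0.578].
Exact: lower = 0.195; upper = 0.599.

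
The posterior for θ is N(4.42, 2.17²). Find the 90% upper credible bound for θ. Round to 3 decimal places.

7.201

Need U with P(θ ≤ U) = 0.90: U = 4.42 + z_{0.1}·2.17.
z = 1.282; U = 4.42 + 1.282 × 2.17 = 7.201.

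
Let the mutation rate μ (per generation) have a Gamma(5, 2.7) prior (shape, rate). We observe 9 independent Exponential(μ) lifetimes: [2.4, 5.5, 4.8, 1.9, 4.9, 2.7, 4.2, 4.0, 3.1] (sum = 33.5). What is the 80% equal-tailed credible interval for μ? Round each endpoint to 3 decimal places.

Posterior: Gamma(5+9, 2.7+33.5) = Gamma(14, 36.2) (shape, rate).
Equal-tailed 80% interval: Gamma(14, 36.2) quantiles at 0.1 and 0.9.
Posterior mean ≈ 0.387, SD ≈ 0.103; a Normal approximation gives roughly [0.254, 0.519].
Exact: lower = 0.262; upper = 0.524.

[0.262, 0.524]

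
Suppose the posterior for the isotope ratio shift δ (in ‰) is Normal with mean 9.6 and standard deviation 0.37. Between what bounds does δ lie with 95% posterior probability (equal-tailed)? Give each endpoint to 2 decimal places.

The posterior is symmetric, so the 95% equal-tailed interval is δ = 9.6 ± z·0.37 with z = 1.960.
Half-width: 1.960 × 0.37 = 0.73.
9.6 − 0.73 = 8.87; 9.6 + 0.73 = 10.33.

[8.87, 10.33]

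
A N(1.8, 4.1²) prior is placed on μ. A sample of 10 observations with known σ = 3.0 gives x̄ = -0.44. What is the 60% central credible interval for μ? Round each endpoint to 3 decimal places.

[-1.104, 0.452]

Posterior precision = 1/4.1² + 10/3.0² = 0.0595 + 1.1111 = 1.1706, so posterior SD = 0.9243.
Posterior mean = (1.8/4.1² + 10·-0.44/3.0²) / 1.1706 = -0.3262.
Interval: -0.3262 ± 0.842 × 0.9243 → [-1.104, 0.452].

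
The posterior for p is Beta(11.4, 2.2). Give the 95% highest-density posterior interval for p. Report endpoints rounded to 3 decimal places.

[0.651, 0.991]

The posterior is unimodal and skewed, so the HPD interval has equal density at both endpoints and is the shortest 95% interval.
Solving f(0.651) = f(0.991) with F(0.991) − F(0.651) = 0.95 gives [0.651, 0.991].
For comparison, the equal-tailed interval is [0.610, 0.975]; the HPD is narrower and shifted toward the mode.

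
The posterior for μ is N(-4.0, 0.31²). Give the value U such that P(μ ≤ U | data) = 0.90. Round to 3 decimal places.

Need U with P(μ ≤ U) = 0.90: U = -4.0 + z_{0.1}·0.31.
z = 1.282; U = -4.0 + 1.282 × 0.31 = -3.603.

-3.603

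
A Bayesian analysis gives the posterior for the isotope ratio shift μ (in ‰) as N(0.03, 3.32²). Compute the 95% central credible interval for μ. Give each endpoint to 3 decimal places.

[-6.477, 6.537]

The posterior is symmetric, so the 95% equal-tailed interval is μ = 0.03 ± z·3.32 with z = 1.960.
Half-width: 1.960 × 3.32 = 6.507.
0.03 − 6.507 = -6.477; 0.03 + 6.507 = 6.537.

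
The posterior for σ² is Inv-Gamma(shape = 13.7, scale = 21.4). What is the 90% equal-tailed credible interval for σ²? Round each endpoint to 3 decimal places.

[1.054, 2.600]

Inverse-Gamma(13.7, 21.4) quantiles: F⁻¹(0.05) and F⁻¹(0.95).
Equivalently, 1/σ² ~ Gamma(13.7, rate = 21.4); invert its 0.95 and 0.05 quantiles.
Posterior mean ≈ 1.685, SD ≈ 0.493; a Normal approximation gives roughly [0.875, 2.495].
Exact: lower = 1.054; upper = 2.600.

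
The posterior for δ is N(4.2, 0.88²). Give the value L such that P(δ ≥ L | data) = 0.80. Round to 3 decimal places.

3.459

Need L with P(δ ≥ L) = 0.80: L = 4.2 − z_{0.2}·0.88.
z = 0.842; L = 4.2 − 0.842 × 0.88 = 3.459.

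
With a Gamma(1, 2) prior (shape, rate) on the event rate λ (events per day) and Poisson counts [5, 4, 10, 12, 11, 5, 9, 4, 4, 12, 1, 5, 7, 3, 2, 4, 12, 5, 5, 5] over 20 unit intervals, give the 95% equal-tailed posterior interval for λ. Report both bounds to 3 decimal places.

[4.771, 6.770]

Posterior: Gamma(1+125, 2+20) = Gamma(126, 22) (shape, rate).
Equal-tailed 95% interval: Gamma(126, 22) quantiles at 0.025 and 0.975.
Posterior mean ≈ 5.727, SD ≈ 0.510; a Normal approximation gives roughly [4.727, 6.727].
Exact: lower = 4.771; upper = 6.770.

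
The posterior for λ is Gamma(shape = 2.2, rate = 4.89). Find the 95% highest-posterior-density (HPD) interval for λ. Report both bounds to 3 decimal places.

The posterior is unimodal and skewed, so the HPD interval has equal density at both endpoints and is the shortest 95% interval.
Solving f(0.016) = f(1.043) with F(1.043) − F(0.016) = 0.95 gives [0.016, 1.043].
For comparison, the equal-tailed interval is [0.063, 1.210]; the HPD is narrower and shifted toward the mode.

[0.016, 1.043]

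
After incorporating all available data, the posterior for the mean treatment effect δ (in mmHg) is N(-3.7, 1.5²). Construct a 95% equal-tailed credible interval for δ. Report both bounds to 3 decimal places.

[-6.640, -0.760]

The posterior is symmetric, so the 95% equal-tailed interval is δ = -3.7 ± z·1.5 with z = 1.960.
Half-width: 1.960 × 1.5 = 2.940.
-3.7 − 2.940 = -6.640; -3.7 + 2.940 = -0.760.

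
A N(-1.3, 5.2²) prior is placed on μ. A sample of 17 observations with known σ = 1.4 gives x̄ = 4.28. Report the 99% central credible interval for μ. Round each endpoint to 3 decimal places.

Posterior precision = 1/5.2² + 17/1.4² = 0.0370 + 8.6735 = 8.7105, so posterior SD = 0.3388.
Posterior mean = (-1.3/5.2² + 17·4.28/1.4²) / 8.7105 = 4.2563.
Interval: 4.2563 ± 2.576 × 0.3388 → [3.384, 5.129].

[3.384, 5.129]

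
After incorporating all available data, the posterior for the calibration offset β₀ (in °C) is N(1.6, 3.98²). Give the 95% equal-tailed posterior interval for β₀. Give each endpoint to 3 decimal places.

The posterior is symmetric, so the 95% equal-tailed interval is β₀ = 1.6 ± z·3.98 with z = 1.960.
Half-width: 1.960 × 3.98 = 7.801.
1.6 − 7.801 = -6.201; 1.6 + 7.801 = 9.401.

[-6.201, 9.401]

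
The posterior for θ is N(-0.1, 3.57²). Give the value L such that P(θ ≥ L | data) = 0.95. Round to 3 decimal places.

Need L with P(θ ≥ L) = 0.95: L = -0.1 − z_{0.05}·3.57.
z = 1.645; L = -0.1 − 1.645 × 3.57 = -5.972.

-5.972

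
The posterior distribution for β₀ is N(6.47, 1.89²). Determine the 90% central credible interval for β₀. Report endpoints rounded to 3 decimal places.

[3.361, 9.579]

The posterior is symmetric, so the 90% equal-tailed interval is β₀ = 6.47 ± z·1.89 with z = 1.645.
Half-width: 1.645 × 1.89 = 3.109.
6.47 − 3.109 = 3.361; 6.47 + 3.109 = 9.579.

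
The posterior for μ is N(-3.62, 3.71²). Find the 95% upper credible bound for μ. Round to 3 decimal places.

Need U with P(μ ≤ U) = 0.95: U = -3.62 + z_{0.05}·3.71.
z = 1.645; U = -3.62 + 1.645 × 3.71 = 2.482.

2.482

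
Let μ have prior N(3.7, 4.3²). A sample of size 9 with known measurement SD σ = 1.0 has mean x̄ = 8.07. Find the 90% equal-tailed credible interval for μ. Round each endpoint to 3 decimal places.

Posterior precision = 1/4.3² + 9/1.0² = 0.0541 + 9.0000 = 9.0541, so posterior SD = 0.3323.
Posterior mean = (3.7/4.3² + 9·8.07/1.0²) / 9.0541 = 8.0439.
Interval: 8.0439 ± 1.645 × 0.3323 → [7.497, 8.591].

[7.497, 8.591]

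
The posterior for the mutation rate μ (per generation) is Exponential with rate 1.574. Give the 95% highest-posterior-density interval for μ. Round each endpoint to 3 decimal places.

The exponential density is strictly decreasing on [0, ∞), so the HPD interval is anchored at 0: [0, q] with P(μ ≤ q) = 0.95.
q = −ln(1 − 0.95) / 1.574 = 2.9957 / 1.574 = 1.903.

[0.000, 1.903]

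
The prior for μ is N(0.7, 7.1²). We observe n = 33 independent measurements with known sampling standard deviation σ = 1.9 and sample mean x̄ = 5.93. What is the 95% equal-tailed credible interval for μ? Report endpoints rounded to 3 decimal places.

[5.271, 6.566]

Posterior precision = 1/7.1² + 33/1.9² = 0.0198 + 9.1413 = 9.1611, so posterior SD = 0.3304.
Posterior mean = (0.7/7.1² + 33·5.93/1.9²) / 9.1611 = 5.9187.
Interval: 5.9187 ± 1.960 × 0.3304 → [5.271, 6.566].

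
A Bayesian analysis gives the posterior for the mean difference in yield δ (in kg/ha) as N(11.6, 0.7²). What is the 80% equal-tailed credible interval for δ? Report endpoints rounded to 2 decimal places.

The posterior is symmetric, so the 80% equal-tailed interval is δ = 11.6 ± z·0.7 with z = 1.282.
Half-width: 1.282 × 0.7 = 0.90.
11.6 − 0.90 = 10.70; 11.6 + 0.90 = 12.50.

[10.70, 12.50]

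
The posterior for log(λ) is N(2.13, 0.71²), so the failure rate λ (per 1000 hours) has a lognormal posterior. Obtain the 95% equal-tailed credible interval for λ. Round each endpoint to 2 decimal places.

[2.09, 33.84]

On the log scale the 95% interval is 2.13 ± 1.960 × 0.71 = [0.7384, 3.5216].
Exponentiate: [e^0.7384, e^3.5216] = [2.09, 33.84].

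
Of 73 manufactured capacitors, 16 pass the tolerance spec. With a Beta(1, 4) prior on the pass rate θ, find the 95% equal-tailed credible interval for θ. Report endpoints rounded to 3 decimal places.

[0.134, 0.315]

Posterior: Beta(1+16, 4+57) = Beta(17, 61).
Equal-tailed 95% interval: the 0.025 and 0.975 quantiles of Beta(17, 61).
Posterior mean ≈ 0.218, SD ≈ 0.046; a Normal approximation gives roughly [0.127, 0.309].
Exact: F⁻¹(0.025) = 0.134; F⁻¹(0.975) = 0.315.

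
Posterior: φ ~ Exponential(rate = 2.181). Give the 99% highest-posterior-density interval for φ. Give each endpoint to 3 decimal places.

[0.000, 2.111]

The exponential density is strictly decreasing on [0, ∞), so the HPD interval is anchored at 0: [0, q] with P(φ ≤ q) = 0.99.
q = −ln(1 − 0.99) / 2.181 = 4.6052 / 2.181 = 2.111.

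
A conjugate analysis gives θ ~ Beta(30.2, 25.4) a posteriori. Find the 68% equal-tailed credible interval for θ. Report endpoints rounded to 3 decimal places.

Posterior: Beta(30.2, 25.4).
Equal-tailed 68% interval: the 0.16 and 0.84 quantiles of Beta(30.2, 25.4).
Posterior mean ≈ 0.543, SD ≈ 0.066; a Normal approximation gives roughly [0.477, 0.609].
Exact: F⁻¹(0.16) = 0.477; F⁻¹(0.84) = 0.610.

[0.477, 0.610]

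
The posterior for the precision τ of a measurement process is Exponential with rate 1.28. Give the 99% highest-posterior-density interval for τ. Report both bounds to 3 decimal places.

[0.000, 3.598]

The exponential density is strictly decreasing on [0, ∞), so the HPD interval is anchored at 0: [0, q] with P(τ ≤ q) = 0.99.
q = −ln(1 − 0.99) / 1.28 = 4.6052 / 1.28 = 3.598.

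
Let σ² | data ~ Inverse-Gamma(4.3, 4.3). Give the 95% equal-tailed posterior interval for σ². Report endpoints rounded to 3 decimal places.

[0.467, 3.456]

Inverse-Gamma(4.3, 4.3) quantiles: F⁻¹(0.025) and F⁻¹(0.975).
Equivalently, 1/σ² ~ Gamma(4.3, rate = 4.3); invert its 0.975 and 0.025 quantiles.
Posterior mean ≈ 1.303, SD ≈ 0.859; a Normal approximation gives roughly [-0.381, 2.987].
Exact: lower = 0.467; upper = 3.456.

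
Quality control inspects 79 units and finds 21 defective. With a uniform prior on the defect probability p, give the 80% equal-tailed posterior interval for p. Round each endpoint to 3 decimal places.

[0.210, 0.336]

Posterior: Beta(1+21, 1+58) = Beta(22, 59).
Equal-tailed 80% interval: the 0.1 and 0.9 quantiles of Beta(22, 59).
Posterior mean ≈ 0.272, SD ≈ 0.049; a Normal approximation gives roughly [0.209, 0.335].
Exact: F⁻¹(0.1) = 0.210; F⁻¹(0.9) = 0.336.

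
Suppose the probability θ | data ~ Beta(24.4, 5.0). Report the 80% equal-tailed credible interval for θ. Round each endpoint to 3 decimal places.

Posterior: Beta(24.4, 5.0).
Equal-tailed 80% interval: the 0.1 and 0.9 quantiles of Beta(24.4, 5.0).
Posterior mean ≈ 0.830, SD ≈ 0.068; a Normal approximation gives roughly [0.743, 0.917].
Exact: F⁻¹(0.1) = 0.738; F⁻¹(0.9) = 0.912.

[0.738, 0.912]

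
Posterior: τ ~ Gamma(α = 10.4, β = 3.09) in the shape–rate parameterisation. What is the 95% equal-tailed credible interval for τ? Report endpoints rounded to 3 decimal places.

[1.641, 5.699]

Posterior: Gamma(shape 10.4, rate 3.09).
Equal-tailed 95% interval: Gamma(10.4, 3.09) quantiles at 0.025 and 0.975.
Posterior mean ≈ 3.366, SD ≈ 1.044; a Normal approximation gives roughly [1.320, 5.411].
Exact: lower = 1.641; upper = 5.699.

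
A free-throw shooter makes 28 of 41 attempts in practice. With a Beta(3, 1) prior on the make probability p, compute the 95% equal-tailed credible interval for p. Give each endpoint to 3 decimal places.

[0.548, 0.814]

Posterior: Beta(3+28, 1+13) = Beta(31, 14).
Equal-tailed 95% interval: the 0.025 and 0.975 quantiles of Beta(31, 14).
Posterior mean ≈ 0.689, SD ≈ 0.068; a Normal approximation gives roughly [0.555, 0.823].
Exact: F⁻¹(0.025) = 0.548; F⁻¹(0.975) = 0.814.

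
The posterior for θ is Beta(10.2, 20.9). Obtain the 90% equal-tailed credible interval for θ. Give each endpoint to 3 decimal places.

[0.198, 0.471]

Posterior: Beta(10.2, 20.9).
Equal-tailed 90% interval: the 0.05 and 0.95 quantiles of Beta(10.2, 20.9).
Posterior mean ≈ 0.328, SD ≈ 0.083; a Normal approximation gives roughly [0.192, 0.464].
Exact: F⁻¹(0.05) = 0.198; F⁻¹(0.95) = 0.471.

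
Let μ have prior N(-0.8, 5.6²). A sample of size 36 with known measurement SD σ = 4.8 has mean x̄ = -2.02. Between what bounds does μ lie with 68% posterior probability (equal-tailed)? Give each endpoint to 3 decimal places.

Posterior precision = 1/5.6² + 36/4.8² = 0.0319 + 1.5625 = 1.5944, so posterior SD = 0.7920.
Posterior mean = (-0.8/5.6² + 36·-2.02/4.8²) / 1.5944 = -1.9956.
Interval: -1.9956 ± 0.994 × 0.7920 → [-2.783, -1.208].

[-2.783, -1.208]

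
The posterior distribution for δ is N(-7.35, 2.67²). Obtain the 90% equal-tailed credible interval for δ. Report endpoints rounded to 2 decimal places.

[-11.74, -2.96]

The posterior is symmetric, so the 90% equal-tailed interval is δ = -7.35 ± z·2.67 with z = 1.645.
Half-width: 1.645 × 2.67 = 4.39.
-7.35 − 4.39 = -11.74; -7.35 + 4.39 = -2.96.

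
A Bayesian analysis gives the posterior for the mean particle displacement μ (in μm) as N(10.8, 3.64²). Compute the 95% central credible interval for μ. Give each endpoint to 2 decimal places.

[3.67, 17.93]

The posterior is symmetric, so the 95% equal-tailed interval is μ = 10.8 ± z·3.64 with z = 1.960.
Half-width: 1.960 × 3.64 = 7.13.
10.8 − 7.13 = 3.67; 10.8 + 7.13 = 17.93.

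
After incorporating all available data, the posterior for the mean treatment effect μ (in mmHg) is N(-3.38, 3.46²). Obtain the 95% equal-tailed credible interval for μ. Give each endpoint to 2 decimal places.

[-10.16, 3.40]

The posterior is symmetric, so the 95% equal-tailed interval is μ = -3.38 ± z·3.46 with z = 1.960.
Half-width: 1.960 × 3.46 = 6.78.
-3.38 − 6.78 = -10.16; -3.38 + 6.78 = 3.40.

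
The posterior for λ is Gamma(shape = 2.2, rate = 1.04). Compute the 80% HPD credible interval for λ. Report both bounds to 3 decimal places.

The posterior is unimodal and skewed, so the HPD interval has equal density at both endpoints and is the shortest 80% interval.
Solving f(0.240) = f(3.245) with F(3.245) − F(0.240) = 0.80 gives [0.240, 3.245].
For comparison, the equal-tailed interval is [0.613, 4.024]; the HPD is narrower and shifted toward the mode.

[0.240, 3.245]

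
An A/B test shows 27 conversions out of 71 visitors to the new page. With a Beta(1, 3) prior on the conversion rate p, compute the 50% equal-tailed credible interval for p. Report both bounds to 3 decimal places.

Posterior: Beta(1+27, 3+44) = Beta(28, 47).
Equal-tailed 50% interval: the 0.25 and 0.75 quantiles of Beta(28, 47).
Posterior mean ≈ 0.373, SD ≈ 0.055; a Normal approximation gives roughly [0.336, 0.411].
Exact: F⁻¹(0.25) = 0.335; F⁻¹(0.75) = 0.410.

[0.335, 0.410]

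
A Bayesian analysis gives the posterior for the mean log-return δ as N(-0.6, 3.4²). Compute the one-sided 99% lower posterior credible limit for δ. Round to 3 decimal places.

-8.510

Need L with P(δ ≥ L) = 0.99: L = -0.6 − z_{0.01}·3.4.
z = 2.326; L = -0.6 − 2.326 × 3.4 = -8.510.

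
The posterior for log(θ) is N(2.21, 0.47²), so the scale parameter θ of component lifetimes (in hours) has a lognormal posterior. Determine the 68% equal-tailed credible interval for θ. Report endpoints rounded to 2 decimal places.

On the log scale the 68% interval is 2.21 ± 0.994 × 0.47 = [1.7426, 2.6774].
Exponentiate: [e^1.7426, e^2.6774] = [5.71, 14.55].

[5.71, 14.55]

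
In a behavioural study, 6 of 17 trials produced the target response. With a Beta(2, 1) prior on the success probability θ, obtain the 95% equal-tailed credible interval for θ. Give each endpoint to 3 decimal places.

Posterior: Beta(2+6, 1+11) = Beta(8, 12).
Equal-tailed 95% interval: the 0.025 and 0.975 quantiles of Beta(8, 12).
Posterior mean ≈ 0.400, SD ≈ 0.107; a Normal approximation gives roughly [0.190, 0.610].
Exact: F⁻¹(0.025) = 0.203; F⁻¹(0.975) = 0.616.

[0.203, 0.616]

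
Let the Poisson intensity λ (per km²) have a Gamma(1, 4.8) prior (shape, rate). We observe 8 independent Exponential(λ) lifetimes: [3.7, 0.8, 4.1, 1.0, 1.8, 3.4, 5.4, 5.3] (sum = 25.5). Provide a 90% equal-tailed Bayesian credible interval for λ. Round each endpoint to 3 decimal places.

[0.155, 0.476]

Posterior: Gamma(1+8, 4.8+25.5) = Gamma(9, 30.3) (shape, rate).
Equal-tailed 90% interval: Gamma(9, 30.3) quantiles at 0.05 and 0.95.
Posterior mean ≈ 0.297, SD ≈ 0.099; a Normal approximation gives roughly [0.134, 0.460].
Exact: lower = 0.155; upper = 0.476.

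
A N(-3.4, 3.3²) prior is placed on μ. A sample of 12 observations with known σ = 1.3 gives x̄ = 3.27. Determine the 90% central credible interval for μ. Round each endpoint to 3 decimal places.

Posterior precision = 1/3.3² + 12/1.3² = 0.0918 + 7.1006 = 7.1924, so posterior SD = 0.3729.
Posterior mean = (-3.4/3.3² + 12·3.27/1.3²) / 7.1924 = 3.1848.
Interval: 3.1848 ± 1.645 × 0.3729 → [2.572, 3.798].

[2.572, 3.798]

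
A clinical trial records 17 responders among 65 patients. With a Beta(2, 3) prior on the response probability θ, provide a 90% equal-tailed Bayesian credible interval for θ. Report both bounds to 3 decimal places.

[0.188, 0.362]

Posterior: Beta(2+17, 3+48) = Beta(19, 51).
Equal-tailed 90% interval: the 0.05 and 0.95 quantiles of Beta(19, 51).
Posterior mean ≈ 0.271, SD ≈ 0.053; a Normal approximation gives roughly [0.185, 0.358].
Exact: F⁻¹(0.05) = 0.188; F⁻¹(0.95) = 0.362.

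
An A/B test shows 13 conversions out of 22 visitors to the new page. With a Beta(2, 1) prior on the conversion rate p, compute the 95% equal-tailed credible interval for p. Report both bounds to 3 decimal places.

Posterior: Beta(2+13, 1+9) = Beta(15, 10).
Equal-tailed 95% interval: the 0.025 and 0.975 quantiles of Beta(15, 10).
Posterior mean ≈ 0.600, SD ≈ 0.096; a Normal approximation gives roughly [0.412, 0.788].
Exact: F⁻¹(0.025) = 0.406; F⁻¹(0.975) = 0.779.

[0.406, 0.779]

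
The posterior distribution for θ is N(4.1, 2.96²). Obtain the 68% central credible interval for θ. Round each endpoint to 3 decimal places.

The posterior is symmetric, so the 68% equal-tailed interval is θ = 4.1 ± z·2.96 with z = 0.994.
Half-width: 0.994 × 2.96 = 2.944.
4.1 − 2.944 = 1.156; 4.1 + 2.944 = 7.044.

[1.156, 7.044]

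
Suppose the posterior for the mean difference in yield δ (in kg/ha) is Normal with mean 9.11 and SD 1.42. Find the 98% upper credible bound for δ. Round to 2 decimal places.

12.03

Need U with P(δ ≤ U) = 0.98: U = 9.11 + z_{0.02}·1.42.
z = 2.054; U = 9.11 + 2.054 × 1.42 = 12.03.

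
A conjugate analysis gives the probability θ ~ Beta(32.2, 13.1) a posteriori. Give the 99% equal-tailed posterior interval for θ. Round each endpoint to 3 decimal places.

[0.526, 0.862]

Posterior: Beta(32.2, 13.1).
Equal-tailed 99% interval: the 0.005 and 0.995 quantiles of Beta(32.2, 13.1).
Posterior mean ≈ 0.711, SD ≈ 0.067; a Normal approximation gives roughly [0.539, 0.882].
Exact: F⁻¹(0.005) = 0.526; F⁻¹(0.995) = 0.862.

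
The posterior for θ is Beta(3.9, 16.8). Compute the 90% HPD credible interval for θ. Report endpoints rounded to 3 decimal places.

The posterior is unimodal and skewed, so the HPD interval has equal density at both endpoints and is the shortest 90% interval.
Solving f(0.053) = f(0.317) with F(0.317) − F(0.053) = 0.90 gives [0.053, 0.317].
For comparison, the equal-tailed interval is [0.069, 0.342]; the HPD is narrower and shifted toward the mode.

[0.053, 0.317]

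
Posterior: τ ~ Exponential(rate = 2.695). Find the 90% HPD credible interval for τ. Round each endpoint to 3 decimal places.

[0.000, 0.854]

The exponential density is strictly decreasing on [0, ∞), so the HPD interval is anchored at 0: [0, q] with P(τ ≤ q) = 0.90.
q = −ln(1 − 0.90) / 2.695 = 2.3026 / 2.695 = 0.854.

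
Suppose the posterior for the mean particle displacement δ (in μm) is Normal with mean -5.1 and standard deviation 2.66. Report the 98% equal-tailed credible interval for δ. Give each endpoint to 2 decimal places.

[-11.29, 1.09]

The posterior is symmetric, so the 98% equal-tailed interval is δ = -5.1 ± z·2.66 with z = 2.326.
Half-width: 2.326 × 2.66 = 6.19.
-5.1 − 6.19 = -11.29; -5.1 + 6.19 = 1.09.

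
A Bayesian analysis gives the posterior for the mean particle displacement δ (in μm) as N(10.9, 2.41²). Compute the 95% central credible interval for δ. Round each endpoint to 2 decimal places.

The posterior is symmetric, so the 95% equal-tailed interval is δ = 10.9 ± z·2.41 with z = 1.960.
Half-width: 1.960 × 2.41 = 4.72.
10.9 − 4.72 = 6.18; 10.9 + 4.72 = 15.62.

[6.18, 15.62]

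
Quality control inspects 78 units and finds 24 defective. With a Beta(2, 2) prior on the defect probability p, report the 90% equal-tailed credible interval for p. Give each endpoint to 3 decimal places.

[0.236, 0.404]

Posterior: Beta(2+24, 2+54) = Beta(26, 56).
Equal-tailed 90% interval: the 0.05 and 0.95 quantiles of Beta(26, 56).
Posterior mean ≈ 0.317, SD ≈ 0.051; a Normal approximation gives roughly [0.233, 0.401].
Exact: F⁻¹(0.05) = 0.236; F⁻¹(0.95) = 0.404.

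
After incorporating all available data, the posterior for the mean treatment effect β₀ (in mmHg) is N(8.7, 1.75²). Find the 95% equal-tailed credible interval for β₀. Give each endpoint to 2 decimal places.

[5.27, 12.13]

The posterior is symmetric, so the 95% equal-tailed interval is β₀ = 8.7 ± z·1.75 with z = 1.960.
Half-width: 1.960 × 1.75 = 3.43.
8.7 − 3.43 = 5.27; 8.7 + 3.43 = 12.13.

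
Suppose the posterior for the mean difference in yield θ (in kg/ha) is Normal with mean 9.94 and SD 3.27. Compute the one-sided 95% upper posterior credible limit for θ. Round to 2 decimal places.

15.32

Need U with P(θ ≤ U) = 0.95: U = 9.94 + z_{0.05}·3.27.
z = 1.645; U = 9.94 + 1.645 × 3.27 = 15.32.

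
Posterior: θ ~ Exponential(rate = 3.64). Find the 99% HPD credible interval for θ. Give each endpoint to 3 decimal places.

The exponential density is strictly decreasing on [0, ∞), so the HPD interval is anchored at 0: [0, q] with P(θ ≤ q) = 0.99.
q = −ln(1 − 0.99) / 3.64 = 4.6052 / 3.64 = 1.265.

[0.000, 1.265]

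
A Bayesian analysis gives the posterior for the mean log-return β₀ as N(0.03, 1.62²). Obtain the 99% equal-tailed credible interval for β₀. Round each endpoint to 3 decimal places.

The posterior is symmetric, so the 99% equal-tailed interval is β₀ = 0.03 ± z·1.62 with z = 2.576.
Half-width: 2.576 × 1.62 = 4.173.
0.03 − 4.173 = -4.143; 0.03 + 4.173 = 4.203.

[-4.143, 4.203]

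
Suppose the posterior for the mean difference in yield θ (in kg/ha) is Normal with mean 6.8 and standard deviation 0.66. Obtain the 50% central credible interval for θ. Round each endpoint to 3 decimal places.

[6.355, 7.245]

The posterior is symmetric, so the 50% equal-tailed interval is θ = 6.8 ± z·0.66 with z = 0.674.
Half-width: 0.674 × 0.66 = 0.445.
6.8 − 0.445 = 6.355; 6.8 + 0.445 = 7.245.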